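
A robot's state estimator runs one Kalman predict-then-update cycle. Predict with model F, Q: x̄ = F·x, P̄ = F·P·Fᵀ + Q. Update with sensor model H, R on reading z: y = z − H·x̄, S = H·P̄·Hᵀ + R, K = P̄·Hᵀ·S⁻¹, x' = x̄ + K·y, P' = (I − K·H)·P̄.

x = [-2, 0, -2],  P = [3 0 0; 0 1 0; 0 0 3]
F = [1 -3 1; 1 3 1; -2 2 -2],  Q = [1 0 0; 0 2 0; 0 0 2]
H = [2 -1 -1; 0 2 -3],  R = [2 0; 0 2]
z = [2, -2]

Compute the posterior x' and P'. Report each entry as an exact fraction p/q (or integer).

x̄ = F·x = [-4, -4, 8]
P̄ = F·P·Fᵀ + Q = [16 -3 -18; -3 17 -6; -18 -6 30]
y = z − H·x̄ = [14, 30]
S = H·P̄·Hᵀ + R = [185 146; 146 412]
K = P̄·Hᵀ·S⁻¹ = [3707/13726 571/27452; -3649/13726 6051/27452; -2457/13726 -5055/27452]
x' = x̄ + K·y = [5559/13726, -15225/13726, -415/13726]
P' = (I − K·H)·P̄ = [9441/13726 6995/13726 4473/13726; 6995/13726 13983/13726 7305/13726; 4473/13726 7305/13726 6555/13726]

x' = [5559/13726, -15225/13726, -415/13726]
P' = [9441/13726 6995/13726 4473/13726; 6995/13726 13983/13726 7305/13726; 4473/13726 7305/13726 6555/13726]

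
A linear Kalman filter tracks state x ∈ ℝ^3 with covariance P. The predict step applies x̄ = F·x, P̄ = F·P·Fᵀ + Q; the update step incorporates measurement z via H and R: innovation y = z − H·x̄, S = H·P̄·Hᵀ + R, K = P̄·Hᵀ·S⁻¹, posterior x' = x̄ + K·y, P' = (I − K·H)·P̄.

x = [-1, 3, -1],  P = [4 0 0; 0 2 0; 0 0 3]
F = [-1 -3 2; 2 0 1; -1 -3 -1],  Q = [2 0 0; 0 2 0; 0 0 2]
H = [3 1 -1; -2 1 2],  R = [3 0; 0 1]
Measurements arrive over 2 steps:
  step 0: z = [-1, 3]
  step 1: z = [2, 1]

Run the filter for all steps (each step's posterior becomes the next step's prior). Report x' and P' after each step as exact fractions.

step 0: x̄ = F·x = [-10, -3, -7]
step 0: P̄ = F·P·Fᵀ + Q = [36 -2 16; -2 21 -11; 16 -11 27]
step 0: y = z − H·x̄ = [25, 0]
step 0: S = H·P̄·Hᵀ + R = [289 -134; -134 110]
step 0: K = P̄·Hᵀ·S⁻¹ = [2136/6917 -39/6917; 1631/6917 4351/13834; 1287/6917 4519/13834]
step 0: x' = x̄ + K·y = [-15770/6917, 20024/6917, -16244/6917]
step 0: P' = (I − K·H)·P̄ = [55134/6917 -69253/6917 89741/6917; -69253/6917 192649/13834 -232655/13834; 89741/6917 -232655/13834 298069/13834]
step 1: x̄ = F·x = [-76790/6917, -47784/6917, -28058/6917]
step 1: P̄ = F·P·Fᵀ + Q = [4306949/13834 2443049/13834 467709/6917; 2443049/13834 1484737/13834 235975/6917; 467709/6917 235975/6917 150922/6917]
step 1: y = z − H·x̄ = [263930/6917, -42763/6917]
step 1: S = H·P̄·Hᵀ + R = [24346255/6917 -7281151/6917; -7281151/6917 4566003/13834]
step 1: K = P̄·Hᵀ·S⁻¹ = [235823762/742338239 53016339/742338239; 166474370/742338239 131402187/742338239; 145305426/742338239 334138110/742338239]
step 1: x' = x̄ + K·y = [429329829/742338239, 411527879/742338239, 467426164/742338239]
step 1: P' = (I − K·H)·P̄ = [1634084223/742338239 -1689459327/742338239 2505322056/742338239; -1689459327/742338239 2629361905/742338239 -2938439186/742338239; 2505322056/742338239 -2938439186/742338239 4141610704/742338239]

step 0: x' = [-15770/6917, 20024/6917, -16244/6917], P' = [55134/6917 -69253/6917 89741/6917; -69253/6917 192649/13834 -232655/13834; 89741/6917 -232655/13834 298069/13834]
step 1: x' = [429329829/742338239, 411527879/742338239, 467426164/742338239], P' = [1634084223/742338239 -1689459327/742338239 2505322056/742338239; -1689459327/742338239 2629361905/742338239 -2938439186/742338239; 2505322056/742338239 -2938439186/742338239 4141610704/742338239]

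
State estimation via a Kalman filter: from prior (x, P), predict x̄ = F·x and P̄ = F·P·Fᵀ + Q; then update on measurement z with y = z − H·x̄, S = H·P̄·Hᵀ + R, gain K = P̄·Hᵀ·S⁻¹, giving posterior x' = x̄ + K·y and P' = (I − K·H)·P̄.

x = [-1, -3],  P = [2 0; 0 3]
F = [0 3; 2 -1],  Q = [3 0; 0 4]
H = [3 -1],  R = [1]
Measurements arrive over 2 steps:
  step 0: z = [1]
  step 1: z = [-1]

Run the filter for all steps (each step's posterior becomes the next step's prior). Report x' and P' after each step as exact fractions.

step 0: x' = [-189/340, -439/170], P' = [399/340 549/170; 549/170 834/85]
step 1: x' = [-25701/151078, 39003/75539], P' = [42531/75539 103455/75539; 103455/75539 313405/75539]

step 0: x̄ = F·x = [-9, 1]
step 0: P̄ = F·P·Fᵀ + Q = [30 -9; -9 15]
step 0: y = z − H·x̄ = [29]
step 0: S = H·P̄·Hᵀ + R = [340]
step 0: K = P̄·Hᵀ·S⁻¹ = [99/340; -21/170]
step 0: x' = x̄ + K·y = [-189/340, -439/170]
step 0: P' = (I − K·H)·P̄ = [399/340 549/170; 549/170 834/85]
step 1: x̄ = F·x = [-1317/170, 25/17]
step 1: P̄ = F·P·Fᵀ + Q = [7761/85 -171/17; -171/17 95/17]
step 1: y = z − H·x̄ = [4031/170]
step 1: S = H·P̄·Hᵀ + R = [75539/85]
step 1: K = P̄·Hᵀ·S⁻¹ = [24138/75539; -3040/75539]
step 1: x' = x̄ + K·y = [-25701/151078, 39003/75539]
step 1: P' = (I − K·H)·P̄ = [42531/75539 103455/75539; 103455/75539 313405/75539]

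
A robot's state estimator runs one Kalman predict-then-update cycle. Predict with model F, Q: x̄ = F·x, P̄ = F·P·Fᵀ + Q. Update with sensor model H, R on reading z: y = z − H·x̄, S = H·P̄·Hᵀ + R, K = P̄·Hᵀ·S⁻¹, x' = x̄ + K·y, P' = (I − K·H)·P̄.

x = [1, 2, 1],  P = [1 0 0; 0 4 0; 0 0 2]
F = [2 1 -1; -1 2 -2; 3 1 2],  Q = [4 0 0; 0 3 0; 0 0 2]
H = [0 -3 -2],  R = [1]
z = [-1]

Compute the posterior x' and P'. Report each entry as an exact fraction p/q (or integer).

x̄ = F·x = [3, 1, 7]
P̄ = F·P·Fᵀ + Q = [14 10 6; 10 28 -3; 6 -3 23]
y = z − H·x̄ = [16]
S = H·P̄·Hᵀ + R = [309]
K = P̄·Hᵀ·S⁻¹ = [-14/103; -26/103; -37/309]
x' = x̄ + K·y = [85/103, -313/103, 1571/309]
P' = (I − K·H)·P̄ = [854/103 -62/103 100/103; -62/103 856/103 -1271/103; 100/103 -1271/103 5738/309]

x' = [85/103, -313/103, 1571/309]
P' = [854/103 -62/103 100/103; -62/103 856/103 -1271/103; 100/103 -1271/103 5738/309]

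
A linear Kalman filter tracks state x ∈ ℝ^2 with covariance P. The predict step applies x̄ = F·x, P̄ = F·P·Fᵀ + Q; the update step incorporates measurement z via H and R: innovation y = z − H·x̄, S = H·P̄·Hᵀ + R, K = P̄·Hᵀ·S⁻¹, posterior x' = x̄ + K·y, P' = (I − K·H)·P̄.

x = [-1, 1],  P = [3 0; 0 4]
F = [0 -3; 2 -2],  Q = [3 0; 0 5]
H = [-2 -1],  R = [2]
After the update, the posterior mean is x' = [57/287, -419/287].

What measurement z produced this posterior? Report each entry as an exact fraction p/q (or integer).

z = [1]

x̄ = F·x = [-3, -4]
P̄ = F·P·Fᵀ + Q = [39 24; 24 33]
S = H·P̄·Hᵀ + R = [287]
K = P̄·Hᵀ·S⁻¹ = [-102/287; -81/287]
x' − x̄ = [918/287, 729/287] = K·y
y = (KᵀK)⁻¹·Kᵀ·(x' − x̄) = [-9]
z = y + H·x̄ = [-9] + [10] = [1]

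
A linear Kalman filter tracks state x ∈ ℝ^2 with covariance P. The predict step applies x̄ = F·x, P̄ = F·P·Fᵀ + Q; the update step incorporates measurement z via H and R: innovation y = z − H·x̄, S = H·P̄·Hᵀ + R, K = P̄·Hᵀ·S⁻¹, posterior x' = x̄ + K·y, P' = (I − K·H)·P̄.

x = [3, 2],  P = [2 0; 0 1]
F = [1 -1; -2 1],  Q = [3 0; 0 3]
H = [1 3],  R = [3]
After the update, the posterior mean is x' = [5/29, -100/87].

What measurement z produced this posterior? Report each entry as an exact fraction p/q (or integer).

x̄ = F·x = [1, -4]
P̄ = F·P·Fᵀ + Q = [6 -5; -5 12]
S = H·P̄·Hᵀ + R = [87]
K = P̄·Hᵀ·S⁻¹ = [-3/29; 31/87]
x' − x̄ = [-24/29, 248/87] = K·y
y = (KᵀK)⁻¹·Kᵀ·(x' − x̄) = [8]
z = y + H·x̄ = [8] + [-11] = [-3]

z = [-3]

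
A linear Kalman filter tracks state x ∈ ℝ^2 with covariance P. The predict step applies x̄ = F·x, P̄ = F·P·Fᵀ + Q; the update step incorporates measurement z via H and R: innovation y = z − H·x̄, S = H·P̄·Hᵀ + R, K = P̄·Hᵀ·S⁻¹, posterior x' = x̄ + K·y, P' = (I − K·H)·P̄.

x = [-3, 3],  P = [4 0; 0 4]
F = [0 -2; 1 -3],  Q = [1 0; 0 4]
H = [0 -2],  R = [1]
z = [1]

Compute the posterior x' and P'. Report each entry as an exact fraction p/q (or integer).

x' = [14/59, -100/177]
P' = [235/59 8/59; 8/59 44/177]

x̄ = F·x = [-6, -12]
P̄ = F·P·Fᵀ + Q = [17 24; 24 44]
y = z − H·x̄ = [-23]
S = H·P̄·Hᵀ + R = [177]
K = P̄·Hᵀ·S⁻¹ = [-16/59; -88/177]
x' = x̄ + K·y = [14/59, -100/177]
P' = (I − K·H)·P̄ = [235/59 8/59; 8/59 44/177]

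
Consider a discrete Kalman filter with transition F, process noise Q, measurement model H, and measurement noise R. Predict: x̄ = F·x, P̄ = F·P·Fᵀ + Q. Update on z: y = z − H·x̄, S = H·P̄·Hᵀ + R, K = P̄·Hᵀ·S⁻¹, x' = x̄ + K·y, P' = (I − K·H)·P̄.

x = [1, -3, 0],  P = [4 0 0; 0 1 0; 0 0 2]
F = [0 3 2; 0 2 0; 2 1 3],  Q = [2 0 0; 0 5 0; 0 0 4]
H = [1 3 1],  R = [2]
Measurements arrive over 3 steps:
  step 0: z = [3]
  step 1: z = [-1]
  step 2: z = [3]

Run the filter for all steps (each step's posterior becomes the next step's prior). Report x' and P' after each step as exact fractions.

step 0: x' = [-359/219, -229/219, 547/73], P' = [1457/219 -506/219 55/73; -506/219 746/219 -554/73; 55/73 -554/73 1647/73]
step 1: x' = [23813/8105, -14236/8105, 13498/8105], P' = [102241/8105 -149059/16210 254377/16210; -149059/16210 602961/32420 -1511643/32420; 254377/16210 -1511643/32420 4069409/32420]
step 2: x' = [15178381/12471501, -9678766/1781643, 75025912/4157167], P' = [215626657/12471501 -30882421/1781643 148425770/4157167; -30882421/1781643 79042483/1781643 -69106760/593881; 148425770/4157167 -69106760/593881 1314489686/4157167]

step 0: x̄ = F·x = [-9, -6, -1]
step 0: P̄ = F·P·Fᵀ + Q = [19 6 15; 6 9 2; 15 2 39]
step 0: y = z − H·x̄ = [31]
step 0: S = H·P̄·Hᵀ + R = [219]
step 0: K = P̄·Hᵀ·S⁻¹ = [52/219; 35/219; 20/73]
step 0: x' = x̄ + K·y = [-359/219, -229/219, 547/73]
step 0: P' = (I − K·H)·P̄ = [1457/219 -506/219 55/73; -506/219 746/219 -554/73; 55/73 -554/73 1647/73]
step 1: x̄ = F·x = [865/73, -458/219, 3976/219]
step 1: P̄ = F·P·Fᵀ + Q = [2324/73 -724/73 3742/73; -724/73 4079/219 -10504/219; 3742/73 -10504/219 41903/219]
step 1: y = z − H·x̄ = [-5416/219]
step 1: S = H·P̄·Hᵀ + R = [32420/219]
step 1: K = P̄·Hᵀ·S⁻¹ = [5841/16210; -439/32420; 21617/32420]
step 1: x' = x̄ + K·y = [23813/8105, -14236/8105, 13498/8105]
step 1: P' = (I − K·H)·P̄ = [102241/8105 -149059/16210 254377/16210; -149059/16210 602961/32420 -1511643/32420; 254377/16210 -1511643/32420 4069409/32420]
step 2: x̄ = F·x = [-15712/8105, -28472/8105, 73884/8105]
step 2: P̄ = F·P·Fᵀ + Q = [3629409/32420 -1214403/16210 2460893/8105; -1214403/16210 643486/8105 -2264102/8105; 2460893/8105 -2264102/8105 8708974/8105]
step 2: y = z − H·x̄ = [51559/8105]
step 2: S = H·P̄·Hᵀ + R = [12471501/32420]
step 2: K = P̄·Hᵀ·S⁻¹ = [6186563/12471501; -537626/1781643; 5836748/4157167]
step 2: x' = x̄ + K·y = [15178381/12471501, -9678766/1781643, 75025912/4157167]
step 2: P' = (I − K·H)·P̄ = [215626657/12471501 -30882421/1781643 148425770/4157167; -30882421/1781643 79042483/1781643 -69106760/593881; 148425770/4157167 -69106760/593881 1314489686/4157167]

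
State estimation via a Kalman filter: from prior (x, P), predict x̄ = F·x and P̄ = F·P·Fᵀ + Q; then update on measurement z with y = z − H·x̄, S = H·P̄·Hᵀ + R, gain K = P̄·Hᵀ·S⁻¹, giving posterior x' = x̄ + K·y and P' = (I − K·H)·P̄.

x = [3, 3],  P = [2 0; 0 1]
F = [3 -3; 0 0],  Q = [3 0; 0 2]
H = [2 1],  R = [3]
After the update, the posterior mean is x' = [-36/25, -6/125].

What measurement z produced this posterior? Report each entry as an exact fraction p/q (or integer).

z = [-3]

x̄ = F·x = [0, 0]
P̄ = F·P·Fᵀ + Q = [30 0; 0 2]
S = H·P̄·Hᵀ + R = [125]
K = P̄·Hᵀ·S⁻¹ = [12/25; 2/125]
x' − x̄ = [-36/25, -6/125] = K·y
y = (KᵀK)⁻¹·Kᵀ·(x' − x̄) = [-3]
z = y + H·x̄ = [-3] + [0] = [-3]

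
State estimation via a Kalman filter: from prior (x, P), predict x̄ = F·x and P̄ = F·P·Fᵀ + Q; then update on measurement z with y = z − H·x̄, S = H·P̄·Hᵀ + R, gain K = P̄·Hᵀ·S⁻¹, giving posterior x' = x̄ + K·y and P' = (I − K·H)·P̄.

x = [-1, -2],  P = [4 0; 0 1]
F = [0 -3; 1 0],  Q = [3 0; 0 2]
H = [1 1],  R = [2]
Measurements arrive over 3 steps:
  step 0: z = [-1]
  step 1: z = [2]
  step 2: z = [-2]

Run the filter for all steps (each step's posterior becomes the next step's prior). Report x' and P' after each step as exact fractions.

step 0: x' = [12/5, -14/5], P' = [24/5 -18/5; -18/5 21/5]
step 1: x' = [180/89, 20/89], P' = [303/89 -174/89; -174/89 218/89]
step 2: x' = [-5931/1966, 2297/1966], P' = [13443/3932 -7941/3932; -7941/3932 9947/3932]

step 0: x̄ = F·x = [6, -1]
step 0: P̄ = F·P·Fᵀ + Q = [12 0; 0 6]
step 0: y = z − H·x̄ = [-6]
step 0: S = H·P̄·Hᵀ + R = [20]
step 0: K = P̄·Hᵀ·S⁻¹ = [3/5; 3/10]
step 0: x' = x̄ + K·y = [12/5, -14/5]
step 0: P' = (I − K·H)·P̄ = [24/5 -18/5; -18/5 21/5]
step 1: x̄ = F·x = [42/5, 12/5]
step 1: P̄ = F·P·Fᵀ + Q = [204/5 54/5; 54/5 34/5]
step 1: y = z − H·x̄ = [-44/5]
step 1: S = H·P̄·Hᵀ + R = [356/5]
step 1: K = P̄·Hᵀ·S⁻¹ = [129/178; 22/89]
step 1: x' = x̄ + K·y = [180/89, 20/89]
step 1: P' = (I − K·H)·P̄ = [303/89 -174/89; -174/89 218/89]
step 2: x̄ = F·x = [-60/89, 180/89]
step 2: P̄ = F·P·Fᵀ + Q = [2229/89 522/89; 522/89 481/89]
step 2: y = z − H·x̄ = [-298/89]
step 2: S = H·P̄·Hᵀ + R = [3932/89]
step 2: K = P̄·Hᵀ·S⁻¹ = [2751/3932; 1003/3932]
step 2: x' = x̄ + K·y = [-5931/1966, 2297/1966]
step 2: P' = (I − K·H)·P̄ = [13443/3932 -7941/3932; -7941/3932 9947/3932]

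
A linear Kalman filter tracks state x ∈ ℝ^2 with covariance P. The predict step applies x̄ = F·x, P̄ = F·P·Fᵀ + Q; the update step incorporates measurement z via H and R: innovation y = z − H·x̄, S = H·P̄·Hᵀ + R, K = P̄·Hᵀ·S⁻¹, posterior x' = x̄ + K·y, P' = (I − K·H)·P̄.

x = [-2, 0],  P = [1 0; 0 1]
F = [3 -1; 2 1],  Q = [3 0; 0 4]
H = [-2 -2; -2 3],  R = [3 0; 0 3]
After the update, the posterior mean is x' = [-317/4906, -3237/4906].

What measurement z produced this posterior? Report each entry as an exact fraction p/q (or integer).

x̄ = F·x = [-6, -4]
P̄ = F·P·Fᵀ + Q = [13 5; 5 9]
S = H·P̄·Hᵀ + R = [131 -12; -12 76]
K = P̄·Hᵀ·S⁻¹ = [-717/2453 -1873/9812; -481/2453 1891/9812]
x' − x̄ = [29119/4906, 16387/4906] = K·y
y = (KᵀK)⁻¹·Kᵀ·(x' − x̄) = [-19, -2]
z = y + H·x̄ = [-19, -2] + [20, 0] = [1, -2]

z = [1, -2]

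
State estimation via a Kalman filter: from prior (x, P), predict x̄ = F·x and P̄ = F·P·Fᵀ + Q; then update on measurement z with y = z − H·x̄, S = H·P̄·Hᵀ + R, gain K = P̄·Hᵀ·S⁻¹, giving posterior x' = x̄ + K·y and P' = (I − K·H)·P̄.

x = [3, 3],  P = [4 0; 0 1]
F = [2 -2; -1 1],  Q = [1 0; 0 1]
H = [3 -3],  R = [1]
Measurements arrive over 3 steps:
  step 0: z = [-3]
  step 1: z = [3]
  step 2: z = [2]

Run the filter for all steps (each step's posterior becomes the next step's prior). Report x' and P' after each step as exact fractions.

step 0: x̄ = F·x = [0, 0]
step 0: P̄ = F·P·Fᵀ + Q = [21 -10; -10 6]
step 0: y = z − H·x̄ = [-3]
step 0: S = H·P̄·Hᵀ + R = [424]
step 0: K = P̄·Hᵀ·S⁻¹ = [93/424; -6/53]
step 0: x' = x̄ + K·y = [-279/424, 18/53]
step 0: P' = (I − K·H)·P̄ = [255/424 28/53; 28/53 30/53]
step 1: x̄ = F·x = [-423/212, 423/424]
step 1: P̄ = F·P·Fᵀ + Q = [153/106 -47/212; -47/212 471/424]
step 1: y = z − H·x̄ = [5079/424]
step 1: S = H·P̄·Hᵀ + R = [11863/424]
step 1: K = P̄·Hᵀ·S⁻¹ = [2118/11863; -1695/11863]
step 1: x' = x̄ + K·y = [1701/11863, -8469/11863]
step 1: P' = (I − K·H)·P̄ = [6543/11863 5837/11863; 5837/11863 6402/11863]
step 2: x̄ = F·x = [20340/11863, -10170/11863]
step 2: P̄ = F·P·Fᵀ + Q = [16947/11863 -2542/11863; -2542/11863 13134/11863]
step 2: y = z − H·x̄ = [-67804/11863]
step 2: S = H·P̄·Hᵀ + R = [328348/11863]
step 2: K = P̄·Hᵀ·S⁻¹ = [58467/328348; -11757/82087]
step 2: x' = x̄ + K·y = [2487/3569, -138/3569]
step 2: P' = (I − K·H)·P̄ = [180909/328348 40355/82087; 40355/82087 44274/82087]

step 0: x' = [-279/424, 18/53], P' = [255/424 28/53; 28/53 30/53]
step 1: x' = [1701/11863, -8469/11863], P' = [6543/11863 5837/11863; 5837/11863 6402/11863]
step 2: x' = [2487/3569, -138/3569], P' = [180909/328348 40355/82087; 40355/82087 44274/82087]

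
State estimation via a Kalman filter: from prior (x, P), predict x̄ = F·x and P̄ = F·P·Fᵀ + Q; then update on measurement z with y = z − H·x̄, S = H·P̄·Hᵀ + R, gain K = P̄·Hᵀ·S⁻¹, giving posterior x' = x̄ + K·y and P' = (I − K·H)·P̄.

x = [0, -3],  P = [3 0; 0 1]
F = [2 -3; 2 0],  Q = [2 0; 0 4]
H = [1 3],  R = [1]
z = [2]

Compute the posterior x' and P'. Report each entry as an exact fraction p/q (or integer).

x' = [1747/240, -7/4]
P' = [2039/240 -11/4; -11/4 1]

x̄ = F·x = [9, 0]
P̄ = F·P·Fᵀ + Q = [23 12; 12 16]
y = z − H·x̄ = [-7]
S = H·P̄·Hᵀ + R = [240]
K = P̄·Hᵀ·S⁻¹ = [59/240; 1/4]
x' = x̄ + K·y = [1747/240, -7/4]
P' = (I − K·H)·P̄ = [2039/240 -11/4; -11/4 1]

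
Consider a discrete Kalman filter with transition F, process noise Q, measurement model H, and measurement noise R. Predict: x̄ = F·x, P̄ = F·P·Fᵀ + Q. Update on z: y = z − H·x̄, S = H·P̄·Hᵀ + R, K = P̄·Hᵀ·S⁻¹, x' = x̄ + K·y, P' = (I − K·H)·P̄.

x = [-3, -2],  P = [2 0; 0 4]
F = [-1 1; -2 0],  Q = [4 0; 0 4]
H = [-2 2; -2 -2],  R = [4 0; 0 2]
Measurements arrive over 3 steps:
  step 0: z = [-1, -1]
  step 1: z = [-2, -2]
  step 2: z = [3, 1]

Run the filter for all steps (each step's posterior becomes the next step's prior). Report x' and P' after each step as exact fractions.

step 0: x' = [342/907, 198/907], P' = [322/907 -100/907; -100/907 324/907]
step 1: x' = [204642/218477, -2812/218477], P' = [74866/218477 -22620/218477; -22620/218477 75308/218477]
step 2: x' = [-47763953/51888503, 17260652/51888503], P' = [17776322/51888503 -5374028/51888503; -5374028/51888503 17880372/51888503]

step 0: x̄ = F·x = [1, 6]
step 0: P̄ = F·P·Fᵀ + Q = [10 4; 4 12]
step 0: y = z − H·x̄ = [-11, 13]
step 0: S = H·P̄·Hᵀ + R = [60 -8; -8 122]
step 0: K = P̄·Hᵀ·S⁻¹ = [-211/907 -222/907; 212/907 -224/907]
step 0: x' = x̄ + K·y = [342/907, 198/907]
step 0: P' = (I − K·H)·P̄ = [322/907 -100/907; -100/907 324/907]
step 1: x̄ = F·x = [-144/907, -684/907]
step 1: P̄ = F·P·Fᵀ + Q = [4474/907 844/907; 844/907 4916/907]
step 1: y = z − H·x̄ = [-734/907, -3470/907]
step 1: S = H·P̄·Hᵀ + R = [34436/907 -1768/907; -1768/907 46126/907]
step 1: K = P̄·Hᵀ·S⁻¹ = [-48743/218477 -52246/218477; 48964/218477 -52688/218477]
step 1: x' = x̄ + K·y = [204642/218477, -2812/218477]
step 1: P' = (I − K·H)·P̄ = [74866/218477 -22620/218477; -22620/218477 75308/218477]
step 2: x̄ = F·x = [-207454/218477, -409284/218477]
step 2: P̄ = F·P·Fᵀ + Q = [1069322/218477 194972/218477; 194972/218477 1173372/218477]
step 2: y = z − H·x̄ = [1059091/218477, -1014999/218477]
step 2: S = H·P̄·Hᵀ + R = [8284908/218477 -416200/218477; -416200/218477 10967506/218477]
step 2: K = P̄·Hᵀ·S⁻¹ = [-11575175/51888503 -12402294/51888503; 11627200/51888503 -12506344/51888503]
step 2: x' = x̄ + K·y = [-47763953/51888503, 17260652/51888503]
step 2: P' = (I − K·H)·P̄ = [17776322/51888503 -5374028/51888503; -5374028/51888503 17880372/51888503]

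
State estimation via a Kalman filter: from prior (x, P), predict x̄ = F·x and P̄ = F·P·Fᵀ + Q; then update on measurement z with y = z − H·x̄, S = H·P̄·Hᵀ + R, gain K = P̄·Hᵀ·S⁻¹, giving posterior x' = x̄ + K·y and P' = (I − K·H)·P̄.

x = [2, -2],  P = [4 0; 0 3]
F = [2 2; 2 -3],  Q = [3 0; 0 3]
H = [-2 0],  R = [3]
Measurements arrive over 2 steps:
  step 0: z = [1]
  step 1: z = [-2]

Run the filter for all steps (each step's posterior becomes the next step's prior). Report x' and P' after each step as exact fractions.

step 0: x' = [-62/127, 1274/127], P' = [93/127 -6/127; -6/127 5826/127]
step 1: x' = [34436/32139, -164866/32139], P' = [8003/10713 -11524/10713; -11524/10713 309869/10713]

step 0: x̄ = F·x = [0, 10]
step 0: P̄ = F·P·Fᵀ + Q = [31 -2; -2 46]
step 0: y = z − H·x̄ = [1]
step 0: S = H·P̄·Hᵀ + R = [127]
step 0: K = P̄·Hᵀ·S⁻¹ = [-62/127; 4/127]
step 0: x' = x̄ + K·y = [-62/127, 1274/127]
step 0: P' = (I − K·H)·P̄ = [93/127 -6/127; -6/127 5826/127]
step 1: x̄ = F·x = [2424/127, -3946/127]
step 1: P̄ = F·P·Fᵀ + Q = [24009/127 -34572/127; -34572/127 53259/127]
step 1: y = z − H·x̄ = [4594/127]
step 1: S = H·P̄·Hᵀ + R = [96417/127]
step 1: K = P̄·Hᵀ·S⁻¹ = [-16006/32139; 23048/32139]
step 1: x' = x̄ + K·y = [34436/32139, -164866/32139]
step 1: P' = (I − K·H)·P̄ = [8003/10713 -11524/10713; -11524/10713 309869/10713]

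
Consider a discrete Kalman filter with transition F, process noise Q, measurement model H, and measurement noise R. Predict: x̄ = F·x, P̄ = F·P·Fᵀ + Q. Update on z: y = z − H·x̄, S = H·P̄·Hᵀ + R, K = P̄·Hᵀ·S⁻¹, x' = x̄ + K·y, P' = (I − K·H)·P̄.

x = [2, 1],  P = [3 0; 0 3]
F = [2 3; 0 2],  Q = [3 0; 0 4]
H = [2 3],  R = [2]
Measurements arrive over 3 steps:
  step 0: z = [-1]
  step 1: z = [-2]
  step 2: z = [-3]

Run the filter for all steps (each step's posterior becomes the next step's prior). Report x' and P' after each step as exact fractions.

step 0: x' = [406/265, -352/265], P' = [1608/265 -1026/265; -1026/265 712/265]
step 1: x' = [-326/935, -436/935], P' = [88641/21505 -58044/21505; -58044/21505 42716/21505]
step 2: x' = [-115171/66791, 8746/66791], P' = [5736657/1536193 -3728988/1536193; -3728988/1536193 2758956/1536193]

step 0: x̄ = F·x = [7, 2]
step 0: P̄ = F·P·Fᵀ + Q = [42 18; 18 16]
step 0: y = z − H·x̄ = [-21]
step 0: S = H·P̄·Hᵀ + R = [530]
step 0: K = P̄·Hᵀ·S⁻¹ = [69/265; 42/265]
step 0: x' = x̄ + K·y = [406/265, -352/265]
step 0: P' = (I − K·H)·P̄ = [1608/265 -1026/265; -1026/265 712/265]
step 1: x̄ = F·x = [-244/265, -704/265]
step 1: P̄ = F·P·Fᵀ + Q = [1323/265 168/265; 168/265 3908/265]
step 1: y = z − H·x̄ = [414/53]
step 1: S = H·P̄·Hᵀ + R = [8602/53]
step 1: K = P̄·Hᵀ·S⁻¹ = [315/4301; 1206/4301]
step 1: x' = x̄ + K·y = [-326/935, -436/935]
step 1: P' = (I − K·H)·P̄ = [88641/21505 -58044/21505; -58044/21505 42716/21505]
step 2: x̄ = F·x = [-392/187, -872/935]
step 2: P̄ = F·P·Fᵀ + Q = [21399/4301 4824/4301; 4824/4301 256884/21505]
step 2: y = z − H·x̄ = [3731/935]
step 2: S = H·P̄·Hᵀ + R = [133582/935]
step 2: K = P̄·Hᵀ·S⁻¹ = [6225/66791; 17802/66791]
step 2: x' = x̄ + K·y = [-115171/66791, 8746/66791]
step 2: P' = (I − K·H)·P̄ = [5736657/1536193 -3728988/1536193; -3728988/1536193 2758956/1536193]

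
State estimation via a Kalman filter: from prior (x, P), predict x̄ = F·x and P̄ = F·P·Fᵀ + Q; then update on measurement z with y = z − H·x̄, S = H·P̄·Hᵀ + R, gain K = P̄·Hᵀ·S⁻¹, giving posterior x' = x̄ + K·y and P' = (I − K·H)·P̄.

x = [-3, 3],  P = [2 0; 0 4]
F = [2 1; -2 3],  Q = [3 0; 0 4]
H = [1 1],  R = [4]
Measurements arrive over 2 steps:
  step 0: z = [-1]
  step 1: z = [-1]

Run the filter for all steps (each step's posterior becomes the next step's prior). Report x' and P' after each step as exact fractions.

step 0: x̄ = F·x = [-3, 15]
step 0: P̄ = F·P·Fᵀ + Q = [15 4; 4 48]
step 0: y = z − H·x̄ = [-13]
step 0: S = H·P̄·Hᵀ + R = [75]
step 0: K = P̄·Hᵀ·S⁻¹ = [19/75; 52/75]
step 0: x' = x̄ + K·y = [-472/75, 449/75]
step 0: P' = (I − K·H)·P̄ = [764/75 -688/75; -688/75 896/75]
step 1: x̄ = F·x = [-33/5, 2291/75]
step 1: P̄ = F·P·Fᵀ + Q = [19 -208/5; -208/5 19676/75]
step 1: y = z − H·x̄ = [-1871/75]
step 1: S = H·P̄·Hᵀ + R = [15161/75]
step 1: K = P̄·Hᵀ·S⁻¹ = [-1695/15161; 16556/15161]
step 1: x' = x̄ + K·y = [-57778/15161, 50101/15161]
step 1: P' = (I − K·H)·P̄ = [249752/15161 -256532/15161; -256532/15161 322756/15161]

step 0: x' = [-472/75, 449/75], P' = [764/75 -688/75; -688/75 896/75]
step 1: x' = [-57778/15161, 50101/15161], P' = [249752/15161 -256532/15161; -256532/15161 322756/15161]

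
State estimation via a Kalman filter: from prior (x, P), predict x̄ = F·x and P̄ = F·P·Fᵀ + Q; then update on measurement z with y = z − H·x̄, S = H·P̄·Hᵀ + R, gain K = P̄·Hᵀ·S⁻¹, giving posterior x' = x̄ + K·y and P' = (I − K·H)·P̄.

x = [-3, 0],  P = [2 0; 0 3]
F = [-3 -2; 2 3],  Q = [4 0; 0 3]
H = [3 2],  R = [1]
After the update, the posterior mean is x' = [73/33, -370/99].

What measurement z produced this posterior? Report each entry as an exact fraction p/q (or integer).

z = [-1]

x̄ = F·x = [9, -6]
P̄ = F·P·Fᵀ + Q = [34 -30; -30 38]
S = H·P̄·Hᵀ + R = [99]
K = P̄·Hᵀ·S⁻¹ = [14/33; -14/99]
x' − x̄ = [-224/33, 224/99] = K·y
y = (KᵀK)⁻¹·Kᵀ·(x' − x̄) = [-16]
z = y + H·x̄ = [-16] + [15] = [-1]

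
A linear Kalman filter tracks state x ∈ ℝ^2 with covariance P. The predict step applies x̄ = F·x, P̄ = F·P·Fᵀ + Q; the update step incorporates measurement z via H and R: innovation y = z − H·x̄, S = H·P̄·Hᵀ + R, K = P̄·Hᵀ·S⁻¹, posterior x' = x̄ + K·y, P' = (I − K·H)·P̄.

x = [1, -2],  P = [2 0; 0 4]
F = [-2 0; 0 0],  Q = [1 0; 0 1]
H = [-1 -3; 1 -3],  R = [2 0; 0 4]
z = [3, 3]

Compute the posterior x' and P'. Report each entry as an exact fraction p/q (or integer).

x' = [-89/220, -183/220]
P' = [279/220 -27/220; -27/220 31/220]

x̄ = F·x = [-2, 0]
P̄ = F·P·Fᵀ + Q = [9 0; 0 1]
y = z − H·x̄ = [1, 5]
S = H·P̄·Hᵀ + R = [20 0; 0 22]
K = P̄·Hᵀ·S⁻¹ = [-9/20 9/22; -3/20 -3/22]
x' = x̄ + K·y = [-89/220, -183/220]
P' = (I − K·H)·P̄ = [279/220 -27/220; -27/220 31/220]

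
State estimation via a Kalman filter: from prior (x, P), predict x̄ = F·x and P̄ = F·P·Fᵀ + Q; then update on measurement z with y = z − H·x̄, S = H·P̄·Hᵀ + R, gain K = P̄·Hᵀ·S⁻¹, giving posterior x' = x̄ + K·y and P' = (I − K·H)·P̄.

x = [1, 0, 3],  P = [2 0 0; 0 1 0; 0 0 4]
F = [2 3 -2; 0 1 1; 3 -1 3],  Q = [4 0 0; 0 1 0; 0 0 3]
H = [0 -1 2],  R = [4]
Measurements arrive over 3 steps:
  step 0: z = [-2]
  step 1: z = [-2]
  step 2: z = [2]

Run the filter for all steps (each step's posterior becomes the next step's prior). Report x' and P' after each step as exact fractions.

step 0: x̄ = F·x = [-4, 3, 12]
step 0: P̄ = F·P·Fᵀ + Q = [37 -5 -15; -5 6 11; -15 11 58]
step 0: y = z − H·x̄ = [-23]
step 0: S = H·P̄·Hᵀ + R = [198]
step 0: K = P̄·Hᵀ·S⁻¹ = [-25/198; 8/99; 35/66]
step 0: x' = x̄ + K·y = [-217/198, 113/99, -13/66]
step 0: P' = (I − K·H)·P̄ = [6701/198 -295/99 -115/66; -295/99 466/99 83/33; -115/66 83/33 51/22]
step 1: x̄ = F·x = [161/99, 17/18, -497/99]
step 1: P̄ = F·P·Fᵀ + Q = [13762/99 23/9 18002/99; 23/9 235/18 -62/9; 18002/99 -62/9 30154/99]
step 1: y = z − H·x̄ = [593/66]
step 1: S = H·P̄·Hᵀ + R = [27785/22]
step 1: K = P̄·Hᵀ·S⁻¹ = [23834/83355; -1771/83355; 8132/16671]
step 1: x' = x̄ + K·y = [349702/83355, 62812/83355, -10627/16671]
step 1: P' = (I − K·H)·P̄ = [993408/27785 284188/27785 94790/16671; 284188/27785 346908/27785 103364/16671; 94790/16671 103364/16671 67946/16671]
step 2: x̄ = F·x = [66274/5557, 9677/83355, 826889/83355]
step 2: P̄ = F·P·Fᵀ + Q = [4643416/16671 1122512/16671 4874752/16671; 1122512/16671 832483/27785 4991648/83355; 4874752/16671 4991648/83355 10495057/27785]
step 2: y = z − H·x̄ = [-1477391/83355]
step 2: S = H·P̄·Hᵀ + R = [108804961/83355]
step 2: K = P̄·Hᵀ·S⁻¹ = [43134960/108804961; 7485847/108804961; 57978694/108804961]
step 2: x' = x̄ + K·y = [533104170/108804961, -120048196/108804961, 51735645/108804961]
step 2: P' = (I − K·H)·P̄ = [23952086008/326414883 10357122944/326414883 5437371232/326414883; 10357122944/326414883 7763071288/326414883 3926450726/326414883; 5437371232/326414883 3926450726/326414883 2311097527/326414883]

step 0: x' = [-217/198, 113/99, -13/66], P' = [6701/198 -295/99 -115/66; -295/99 466/99 83/33; -115/66 83/33 51/22]
step 1: x' = [349702/83355, 62812/83355, -10627/16671], P' = [993408/27785 284188/27785 94790/16671; 284188/27785 346908/27785 103364/16671; 94790/16671 103364/16671 67946/16671]
step 2: x' = [533104170/108804961, -120048196/108804961, 51735645/108804961], P' = [23952086008/326414883 10357122944/326414883 5437371232/326414883; 10357122944/326414883 7763071288/326414883 3926450726/326414883; 5437371232/326414883 3926450726/326414883 2311097527/326414883]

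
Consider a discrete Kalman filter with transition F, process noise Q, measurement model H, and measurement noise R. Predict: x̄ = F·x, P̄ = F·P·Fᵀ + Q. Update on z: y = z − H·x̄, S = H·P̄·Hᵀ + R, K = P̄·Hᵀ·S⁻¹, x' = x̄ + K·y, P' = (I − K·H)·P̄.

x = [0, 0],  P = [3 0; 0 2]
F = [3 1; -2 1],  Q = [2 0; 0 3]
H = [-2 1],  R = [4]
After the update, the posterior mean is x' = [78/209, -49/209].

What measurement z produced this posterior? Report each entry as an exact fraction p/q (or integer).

z = [-1]

x̄ = F·x = [0, 0]
P̄ = F·P·Fᵀ + Q = [31 -16; -16 17]
S = H·P̄·Hᵀ + R = [209]
K = P̄·Hᵀ·S⁻¹ = [-78/209; 49/209]
x' − x̄ = [78/209, -49/209] = K·y
y = (KᵀK)⁻¹·Kᵀ·(x' − x̄) = [-1]
z = y + H·x̄ = [-1] + [0] = [-1]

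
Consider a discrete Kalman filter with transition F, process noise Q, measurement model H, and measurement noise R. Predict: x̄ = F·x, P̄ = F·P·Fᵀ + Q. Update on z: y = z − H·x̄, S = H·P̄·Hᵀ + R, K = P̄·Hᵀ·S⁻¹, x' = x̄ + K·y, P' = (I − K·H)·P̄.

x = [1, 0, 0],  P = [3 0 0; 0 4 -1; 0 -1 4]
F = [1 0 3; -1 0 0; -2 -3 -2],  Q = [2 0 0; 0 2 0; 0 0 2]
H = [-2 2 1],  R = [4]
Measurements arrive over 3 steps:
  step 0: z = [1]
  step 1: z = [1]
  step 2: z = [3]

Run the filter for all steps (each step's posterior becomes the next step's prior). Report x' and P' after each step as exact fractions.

step 0: x' = [-389/374, -10/17, 4/187], P' = [3453/374 58/17 1959/187; 58/17 63/17 -6/17; 1959/187 -6/17 4266/187]
step 1: x' = [1185325/1106786, 758987/1106786, 984843/553393], P' = [15428333/1106786 5860937/1106786 8904416/553393; 5860937/1106786 3626885/1106786 2348824/553393; 8904416/553393 2348824/553393 13766260/553393]
step 2: x' = [-3962348515/4520621233, 1769982508/4520621233, 1983334625/4520621233], P' = [38723205412/4520621233 16200166906/4520621233 39923401424/4520621233; 16200166906/4520621233 12357722944/4520621233 8713090360/4520621233; 39923401424/4520621233 8713090360/4520621233 68183642436/4520621233]

step 0: x̄ = F·x = [1, -1, -2]
step 0: P̄ = F·P·Fᵀ + Q = [41 -3 -21; -3 5 6; -21 6 54]
step 0: y = z − H·x̄ = [7]
step 0: S = H·P̄·Hᵀ + R = [374]
step 0: K = P̄·Hᵀ·S⁻¹ = [-109/374; 1/17; 54/187]
step 0: x' = x̄ + K·y = [-389/374, -10/17, 4/187]
step 0: P' = (I − K·H)·P̄ = [3453/374 58/17 1959/187; 58/17 63/17 -6/17; 1959/187 -6/17 4266/187]
step 1: x̄ = F·x = [-365/374, 389/374, 711/187]
step 1: P̄ = F·P·Fᵀ + Q = [104497/374 -15207/374 -46041/187; -15207/374 4201/374 9285/187; -46041/187 9285/187 53117/187]
step 1: y = z − H·x̄ = [-1278/187]
step 1: S = H·P̄·Hᵀ + R = [553393/187]
step 1: K = P̄·Hᵀ·S⁻¹ = [-165745/553393; 28693/553393; 163769/553393]
step 1: x' = x̄ + K·y = [1185325/1106786, 758987/1106786, 984843/553393]
step 1: P' = (I − K·H)·P̄ = [15428333/1106786 5860937/1106786 8904416/553393; 5860937/1106786 3626885/1106786 2348824/553393; 8904416/553393 2348824/553393 13766260/553393]
step 2: x̄ = F·x = [7094383/1106786, -1185325/1106786, -8586983/1106786]
step 2: P̄ = F·P·Fᵀ + Q = [372287577/1106786 -68854829/1106786 -398384085/1106786; -68854829/1106786 17641905/1106786 84057141/1106786; -398384085/1106786 84057141/1106786 475872625/1106786]
step 2: y = z − H·x̄ = [28466757/1106786]
step 2: S = H·P̄·Hᵀ + R = [4520621233/1106786]
step 2: K = P̄·Hᵀ·S⁻¹ = [-1280668897/4520621233; 257050609/4520621233; 1440755077/4520621233]
step 2: x' = x̄ + K·y = [-3962348515/4520621233, 1769982508/4520621233, 1983334625/4520621233]
step 2: P' = (I − K·H)·P̄ = [38723205412/4520621233 16200166906/4520621233 39923401424/4520621233; 16200166906/4520621233 12357722944/4520621233 8713090360/4520621233; 39923401424/4520621233 8713090360/4520621233 68183642436/4520621233]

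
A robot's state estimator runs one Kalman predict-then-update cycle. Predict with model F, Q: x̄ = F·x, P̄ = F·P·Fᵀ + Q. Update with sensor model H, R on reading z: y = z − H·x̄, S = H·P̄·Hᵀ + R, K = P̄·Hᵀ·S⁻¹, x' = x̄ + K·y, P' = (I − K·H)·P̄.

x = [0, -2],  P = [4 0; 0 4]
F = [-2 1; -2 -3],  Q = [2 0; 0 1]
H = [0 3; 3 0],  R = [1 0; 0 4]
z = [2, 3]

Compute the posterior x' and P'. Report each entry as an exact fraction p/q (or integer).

x̄ = F·x = [-2, 6]
P̄ = F·P·Fᵀ + Q = [22 4; 4 53]
y = z − H·x̄ = [-16, 9]
S = H·P̄·Hᵀ + R = [478 36; 36 202]
K = P̄·Hᵀ·S⁻¹ = [12/23815 7779/23815; 15843/47630 3/23815]
x' = x̄ + K·y = [22189/23815, 16173/23815]
P' = (I − K·H)·P̄ = [10372/23815 4/23815; 4/23815 5281/47630]

x' = [22189/23815, 16173/23815]
P' = [10372/23815 4/23815; 4/23815 5281/47630]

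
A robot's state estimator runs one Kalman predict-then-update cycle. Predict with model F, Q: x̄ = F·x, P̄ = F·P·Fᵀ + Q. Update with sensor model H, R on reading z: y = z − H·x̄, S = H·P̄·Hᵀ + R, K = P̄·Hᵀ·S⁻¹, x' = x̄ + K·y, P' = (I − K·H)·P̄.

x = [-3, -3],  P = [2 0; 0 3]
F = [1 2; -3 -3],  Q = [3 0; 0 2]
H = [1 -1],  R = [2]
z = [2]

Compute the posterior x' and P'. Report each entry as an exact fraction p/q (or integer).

x̄ = F·x = [-9, 18]
P̄ = F·P·Fᵀ + Q = [17 -24; -24 47]
y = z − H·x̄ = [29]
S = H·P̄·Hᵀ + R = [114]
K = P̄·Hᵀ·S⁻¹ = [41/114; -71/114]
x' = x̄ + K·y = [163/114, -7/114]
P' = (I − K·H)·P̄ = [257/114 175/114; 175/114 317/114]

x' = [163/114, -7/114]
P' = [257/114 175/114; 175/114 317/114]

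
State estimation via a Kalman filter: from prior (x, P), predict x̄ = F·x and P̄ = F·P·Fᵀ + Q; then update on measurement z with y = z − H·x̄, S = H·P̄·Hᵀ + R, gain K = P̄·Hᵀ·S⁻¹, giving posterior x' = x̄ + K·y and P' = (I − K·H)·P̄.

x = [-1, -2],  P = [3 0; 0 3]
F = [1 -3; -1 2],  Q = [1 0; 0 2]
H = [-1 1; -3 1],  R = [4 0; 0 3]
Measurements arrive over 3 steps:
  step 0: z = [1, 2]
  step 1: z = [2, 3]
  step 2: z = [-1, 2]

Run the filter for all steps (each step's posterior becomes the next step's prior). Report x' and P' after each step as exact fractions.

step 0: x̄ = F·x = [5, -3]
step 0: P̄ = F·P·Fᵀ + Q = [31 -21; -21 17]
step 0: y = z − H·x̄ = [9, 20]
step 0: S = H·P̄·Hᵀ + R = [94 194; 194 425]
step 0: K = P̄·Hᵀ·S⁻¹ = [8/1157 -314/1157; 315/1157 74/1157]
step 0: x' = x̄ + K·y = [-423/1157, 844/1157]
step 0: P' = (I − K·H)·P̄ = [487/1157 519/1157; 519/1157 1779/1157]
step 1: x̄ = F·x = [-2955/1157, 2111/1157]
step 1: P̄ = F·P·Fᵀ + Q = [14541/1157 -8566/1157; -8566/1157 7841/1157]
step 1: y = z − H·x̄ = [-2752/1157, -7505/1157]
step 1: S = H·P̄·Hᵀ + R = [44142/1157 85728/1157; 85728/1157 193577/1157]
step 1: K = P̄·Hᵀ·S⁻¹ = [929/1033350 -46501/172225; 86657/344450 10651/172225]
step 1: x' = x̄ + K·y = [-415802/516675, 142084/172225]
step 1: P' = (I − K·H)·P̄ = [420367/1033350 141361/344450; 141361/344450 487989/344450]
step 2: x̄ = F·x = [-1694558/516675, 1268306/516675]
step 2: P̄ = F·P·Fᵀ + Q = [6042461/516675 -3541877/516675; -3541877/516675 6646603/1033350]
step 2: y = z − H·x̄ = [-3479539/516675, -1063726/103335]
step 2: S = H·P̄·Hᵀ + R = [37032433/1033350 14247277/206670; 14247277/206670 6440539/41334]
step 2: K = P̄·Hᵀ·S⁻¹ = [836466/859435987 -231696574/859435987; 216218553/859435987 53248966/859435987]
step 2: x' = x̄ + K·y = [-439282516/859435987, 105434525/859435987]
step 2: P' = (I − K·H)·P̄ = [349217793/859435987 352563657/859435987; 352563657/859435987 1217437869/859435987]

step 0: x' = [-423/1157, 844/1157], P' = [487/1157 519/1157; 519/1157 1779/1157]
step 1: x' = [-415802/516675, 142084/172225], P' = [420367/1033350 141361/344450; 141361/344450 487989/344450]
step 2: x' = [-439282516/859435987, 105434525/859435987], P' = [349217793/859435987 352563657/859435987; 352563657/859435987 1217437869/859435987]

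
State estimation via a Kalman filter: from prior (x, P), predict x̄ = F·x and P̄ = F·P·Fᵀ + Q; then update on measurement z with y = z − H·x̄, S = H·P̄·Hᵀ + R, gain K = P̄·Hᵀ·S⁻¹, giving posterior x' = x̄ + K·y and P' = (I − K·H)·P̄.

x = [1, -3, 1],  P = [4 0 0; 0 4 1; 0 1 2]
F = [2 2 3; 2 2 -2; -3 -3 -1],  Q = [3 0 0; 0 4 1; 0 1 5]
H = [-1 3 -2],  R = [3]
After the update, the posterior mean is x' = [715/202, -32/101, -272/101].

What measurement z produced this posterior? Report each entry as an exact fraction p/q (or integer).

z = [1]

x̄ = F·x = [-1, -6, 5]
P̄ = F·P·Fᵀ + Q = [65 22 -65; 22 36 -39; -65 -39 85]
S = H·P̄·Hᵀ + R = [808]
K = P̄·Hᵀ·S⁻¹ = [131/808; 41/202; -111/404]
x' − x̄ = [917/202, 574/101, -777/101] = K·y
y = (KᵀK)⁻¹·Kᵀ·(x' − x̄) = [28]
z = y + H·x̄ = [28] + [-27] = [1]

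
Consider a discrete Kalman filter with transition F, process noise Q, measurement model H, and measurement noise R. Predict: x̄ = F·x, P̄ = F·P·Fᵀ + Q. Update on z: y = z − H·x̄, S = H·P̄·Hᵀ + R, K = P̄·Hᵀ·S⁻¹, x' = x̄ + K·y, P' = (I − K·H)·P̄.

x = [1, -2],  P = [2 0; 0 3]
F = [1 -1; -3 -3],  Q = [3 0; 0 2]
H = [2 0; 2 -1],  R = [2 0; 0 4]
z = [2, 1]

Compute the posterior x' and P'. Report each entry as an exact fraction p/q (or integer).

x̄ = F·x = [3, 3]
P̄ = F·P·Fᵀ + Q = [8 3; 3 47]
y = z − H·x̄ = [-4, -2]
S = H·P̄·Hᵀ + R = [34 26; 26 71]
K = P̄·Hᵀ·S⁻¹ = [399/869 13/869; 746/869 -775/869]
x' = x̄ + K·y = [985/869, 1173/869]
P' = (I − K·H)·P̄ = [399/869 746/869; 746/869 4592/869]

x' = [985/869, 1173/869]
P' = [399/869 746/869; 746/869 4592/869]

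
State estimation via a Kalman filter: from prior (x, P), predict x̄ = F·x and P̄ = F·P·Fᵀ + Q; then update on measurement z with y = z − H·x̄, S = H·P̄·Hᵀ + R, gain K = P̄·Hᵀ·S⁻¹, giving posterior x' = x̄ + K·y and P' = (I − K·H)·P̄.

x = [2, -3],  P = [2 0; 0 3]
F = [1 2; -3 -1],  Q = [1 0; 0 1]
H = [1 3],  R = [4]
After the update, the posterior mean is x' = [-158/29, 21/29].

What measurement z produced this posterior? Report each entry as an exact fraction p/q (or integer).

x̄ = F·x = [-4, -3]
P̄ = F·P·Fᵀ + Q = [15 -12; -12 22]
S = H·P̄·Hᵀ + R = [145]
K = P̄·Hᵀ·S⁻¹ = [-21/145; 54/145]
x' − x̄ = [-42/29, 108/29] = K·y
y = (KᵀK)⁻¹·Kᵀ·(x' − x̄) = [10]
z = y + H·x̄ = [10] + [-13] = [-3]

z = [-3]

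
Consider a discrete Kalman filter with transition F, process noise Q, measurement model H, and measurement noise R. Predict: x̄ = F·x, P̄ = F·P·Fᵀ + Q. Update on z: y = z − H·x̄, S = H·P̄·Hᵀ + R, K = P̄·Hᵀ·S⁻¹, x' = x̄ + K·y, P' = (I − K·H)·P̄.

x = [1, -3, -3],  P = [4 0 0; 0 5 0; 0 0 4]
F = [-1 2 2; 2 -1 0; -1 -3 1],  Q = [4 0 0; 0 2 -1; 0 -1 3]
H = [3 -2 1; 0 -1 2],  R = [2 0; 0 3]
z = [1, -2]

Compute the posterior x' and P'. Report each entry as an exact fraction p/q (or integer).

x̄ = F·x = [-13, 5, 5]
P̄ = F·P·Fᵀ + Q = [44 -18 -18; -18 23 6; -18 6 56]
y = z − H·x̄ = [45, -7]
S = H·P̄·Hᵀ + R = [630 74; 74 226]
K = P̄·Hᵀ·S⁻¹ = [4404/17113 -2805/17113; -10215/68452 13/68452; -1263/17113 8440/17113]
x' = x̄ + K·y = [-4654/17113, -58753/34226, -30350/17113]
P' = (I − K·H)·P̄ = [41882/17113 75087/17113 33336/17113; 75087/17113 614329/68452 76796/17113; 33336/17113 76796/17113 51058/17113]

x' = [-4654/17113, -58753/34226, -30350/17113]
P' = [41882/17113 75087/17113 33336/17113; 75087/17113 614329/68452 76796/17113; 33336/17113 76796/17113 51058/17113]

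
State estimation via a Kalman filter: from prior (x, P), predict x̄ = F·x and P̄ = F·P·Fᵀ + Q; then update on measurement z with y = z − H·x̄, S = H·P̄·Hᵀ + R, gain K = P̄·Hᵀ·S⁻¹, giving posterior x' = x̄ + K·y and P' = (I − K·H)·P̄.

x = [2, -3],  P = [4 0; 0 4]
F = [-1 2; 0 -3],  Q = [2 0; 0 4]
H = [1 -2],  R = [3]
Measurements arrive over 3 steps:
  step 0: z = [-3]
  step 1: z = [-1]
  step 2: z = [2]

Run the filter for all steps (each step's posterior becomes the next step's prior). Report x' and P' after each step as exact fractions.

step 0: x̄ = F·x = [-8, 9]
step 0: P̄ = F·P·Fᵀ + Q = [22 -24; -24 40]
step 0: y = z − H·x̄ = [23]
step 0: S = H·P̄·Hᵀ + R = [281]
step 0: K = P̄·Hᵀ·S⁻¹ = [70/281; -104/281]
step 0: x' = x̄ + K·y = [-638/281, 137/281]
step 0: P' = (I − K·H)·P̄ = [1282/281 536/281; 536/281 424/281]
step 1: x̄ = F·x = [912/281, -411/281]
step 1: P̄ = F·P·Fᵀ + Q = [1396/281 -936/281; -936/281 4940/281]
step 1: y = z − H·x̄ = [-2015/281]
step 1: S = H·P̄·Hᵀ + R = [25743/281]
step 1: K = P̄·Hᵀ·S⁻¹ = [3268/25743; -10816/25743]
step 1: x' = x̄ + K·y = [60116/25743, 39907/25743]
step 1: P' = (I − K·H)·P̄ = [89884/25743 40040/25743; 40040/25743 36244/25743]
step 2: x̄ = F·x = [6566/8581, -39907/8581]
step 2: P̄ = F·P·Fᵀ + Q = [42062/8581 -32448/8581; -32448/8581 143056/8581]
step 2: y = z − H·x̄ = [-69218/8581]
step 2: S = H·P̄·Hᵀ + R = [769821/8581]
step 2: K = P̄·Hᵀ·S⁻¹ = [106958/769821; -318560/769821]
step 2: x' = x̄ + K·y = [-273718/769821, -1010507/769821]
step 2: P' = (I − K·H)·P̄ = [2440298/769821 1059712/769821; 1059712/769821 1007696/769821]

step 0: x' = [-638/281, 137/281], P' = [1282/281 536/281; 536/281 424/281]
step 1: x' = [60116/25743, 39907/25743], P' = [89884/25743 40040/25743; 40040/25743 36244/25743]
step 2: x' = [-273718/769821, -1010507/769821], P' = [2440298/769821 1059712/769821; 1059712/769821 1007696/769821]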